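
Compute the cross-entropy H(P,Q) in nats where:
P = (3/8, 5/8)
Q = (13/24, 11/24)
0.7175 nats

Cross-entropy: H(P,Q) = -Σ p(x) log q(x)

Alternatively: H(P,Q) = H(P) + D_KL(P||Q)
H(P) = 0.6616 nats
D_KL(P||Q) = 0.0560 nats

H(P,Q) = 0.6616 + 0.0560 = 0.7175 nats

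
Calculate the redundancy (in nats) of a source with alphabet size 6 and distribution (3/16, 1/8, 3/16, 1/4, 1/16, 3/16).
0.0704 nats

Redundancy measures how far a source is from maximum entropy:
R = H_max - H(X)

Maximum entropy for 6 symbols: H_max = log_e(6) = 1.7918 nats
Actual entropy: H(X) = 1.7214 nats
Redundancy: R = 1.7918 - 1.7214 = 0.0704 nats

This redundancy represents potential for compression: the source could be compressed by 0.0704 nats per symbol.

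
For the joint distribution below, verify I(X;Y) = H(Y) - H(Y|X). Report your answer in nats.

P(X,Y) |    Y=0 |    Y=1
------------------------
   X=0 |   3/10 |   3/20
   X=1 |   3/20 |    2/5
I(X;Y) = 0.0794 nats

Mutual information has multiple equivalent forms:
- I(X;Y) = H(X) - H(X|Y)
- I(X;Y) = H(Y) - H(Y|X)
- I(X;Y) = H(X) + H(Y) - H(X,Y)

Computing all quantities:
H(X) = 0.6881, H(Y) = 0.6881, H(X,Y) = 1.2968
H(X|Y) = 0.6087, H(Y|X) = 0.6087

Verification:
H(X) - H(X|Y) = 0.6881 - 0.6087 = 0.0794
H(Y) - H(Y|X) = 0.6881 - 0.6087 = 0.0794
H(X) + H(Y) - H(X,Y) = 0.6881 + 0.6881 - 1.2968 = 0.0794

All forms give I(X;Y) = 0.0794 nats. ✓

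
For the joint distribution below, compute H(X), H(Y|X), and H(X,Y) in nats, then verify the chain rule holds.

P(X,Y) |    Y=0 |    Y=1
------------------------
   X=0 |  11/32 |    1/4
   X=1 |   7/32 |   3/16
H(X,Y) = 1.3600, H(X) = 0.6755, H(Y|X) = 0.6845 (all in nats)

Chain rule: H(X,Y) = H(X) + H(Y|X)

Left side — joint entropy directly:
H(X,Y) = -Σ p(x,y) log p(x,y) = 1.3600 nats

Right side — compute H(Y|X) from the conditional distributions:
P(X) = (19/32, 13/32), so H(X) = 0.6755 nats
H(Y|X) = Σ_x P(X=x) · H(Y|X=x):
  P(Y|X=0) = (11/19, 8/19), H(Y|X=0) = 0.6806, weight P(X=0) = 19/32
  P(Y|X=1) = (7/13, 6/13), H(Y|X=1) = 0.6902, weight P(X=1) = 13/32
H(Y|X) = 0.6845 nats

H(X) + H(Y|X) = 0.6755 + 0.6845 = 1.3600 nats

Both sides equal 1.3600 nats. ✓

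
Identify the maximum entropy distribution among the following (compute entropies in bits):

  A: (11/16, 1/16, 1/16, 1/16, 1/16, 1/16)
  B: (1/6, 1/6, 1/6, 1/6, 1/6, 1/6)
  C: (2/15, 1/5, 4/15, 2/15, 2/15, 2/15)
B

For a discrete distribution over n outcomes, entropy is maximized by the uniform distribution.

Computing entropies:
H(A) = 1.6216 bits
H(B) = 2.5850 bits
H(C) = 2.5232 bits

The uniform distribution (where all probabilities equal 1/6) achieves the maximum entropy of log_2(6) = 2.5850 bits.

Distribution B has the highest entropy.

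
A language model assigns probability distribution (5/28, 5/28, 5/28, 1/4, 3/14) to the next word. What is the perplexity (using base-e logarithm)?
4.9510

Perplexity is e^H (or exp(H) for natural log).

First, H = -Σ p log p = 1.5996 nats
Perplexity = e^1.5996 = 4.9510

Interpretation: The model's uncertainty is equivalent to choosing uniformly among 5.0 options.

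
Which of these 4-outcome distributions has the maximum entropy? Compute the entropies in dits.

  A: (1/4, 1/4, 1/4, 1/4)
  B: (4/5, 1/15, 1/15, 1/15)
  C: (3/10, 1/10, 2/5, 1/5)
A

For a discrete distribution over n outcomes, entropy is maximized by the uniform distribution.

Computing entropies:
H(A) = 0.6021 dits
H(B) = 0.3127 dits
H(C) = 0.5558 dits

The uniform distribution (where all probabilities equal 1/4) achieves the maximum entropy of log_10(4) = 0.6021 dits.

Distribution A has the highest entropy.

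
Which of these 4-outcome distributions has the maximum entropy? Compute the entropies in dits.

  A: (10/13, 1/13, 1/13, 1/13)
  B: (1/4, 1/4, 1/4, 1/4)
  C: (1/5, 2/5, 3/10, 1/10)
B

For a discrete distribution over n outcomes, entropy is maximized by the uniform distribution.

Computing entropies:
H(A) = 0.3447 dits
H(B) = 0.6021 dits
H(C) = 0.5558 dits

The uniform distribution (where all probabilities equal 1/4) achieves the maximum entropy of log_10(4) = 0.6021 dits.

Distribution B has the highest entropy.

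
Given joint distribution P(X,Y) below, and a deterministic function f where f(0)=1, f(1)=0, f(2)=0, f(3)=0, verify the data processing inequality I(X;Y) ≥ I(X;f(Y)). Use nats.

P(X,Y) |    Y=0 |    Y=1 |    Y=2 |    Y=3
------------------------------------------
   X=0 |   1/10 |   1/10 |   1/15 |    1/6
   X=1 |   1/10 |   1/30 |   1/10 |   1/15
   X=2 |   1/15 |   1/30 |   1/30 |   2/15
I(X;Y) = 0.0468, I(X;f(Y)) = 0.0049, inequality holds: 0.0468 ≥ 0.0049

Data Processing Inequality: For any Markov chain X → Y → Z, we have I(X;Y) ≥ I(X;Z).

Here Z = f(Y) is a deterministic function of Y, forming X → Y → Z.

Original I(X;Y) = 0.0468 nats

After applying f:
P(X,Z) where Z=f(Y):
- P(X,Z=0) = P(X,Y=1) + P(X,Y=2) + P(X,Y=3)
- P(X,Z=1) = P(X,Y=0)

I(X;Z) = I(X;f(Y)) = 0.0049 nats

Verification: 0.0468 ≥ 0.0049 ✓

Information cannot be created by processing; the function f can only lose information about X.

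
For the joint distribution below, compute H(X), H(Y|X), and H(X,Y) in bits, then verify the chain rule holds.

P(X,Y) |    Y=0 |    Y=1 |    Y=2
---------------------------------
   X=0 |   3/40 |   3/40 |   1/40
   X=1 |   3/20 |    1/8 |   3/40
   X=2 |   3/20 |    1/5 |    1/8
H(X,Y) = 3.0093, H(X) = 1.4803, H(Y|X) = 1.5290 (all in bits)

Chain rule: H(X,Y) = H(X) + H(Y|X)

Left side — joint entropy directly:
H(X,Y) = -Σ p(x,y) log p(x,y) = 3.0093 bits

Right side — compute H(Y|X) from the conditional distributions:
P(X) = (7/40, 7/20, 19/40), so H(X) = 1.4803 bits
H(Y|X) = Σ_x P(X=x) · H(Y|X=x):
  P(Y|X=0) = (3/7, 3/7, 1/7), H(Y|X=0) = 1.4488, weight P(X=0) = 7/40
  P(Y|X=1) = (3/7, 5/14, 3/14), H(Y|X=1) = 1.5306, weight P(X=1) = 7/20
  P(Y|X=2) = (6/19, 8/19, 5/19), H(Y|X=2) = 1.5574, weight P(X=2) = 19/40
H(Y|X) = 1.5290 bits

H(X) + H(Y|X) = 1.4803 + 1.5290 = 3.0093 bits

Both sides equal 3.0093 bits. ✓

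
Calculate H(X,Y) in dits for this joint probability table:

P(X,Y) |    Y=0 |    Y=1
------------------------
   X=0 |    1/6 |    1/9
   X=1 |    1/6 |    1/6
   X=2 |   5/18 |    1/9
0.7557 dits

Joint entropy is H(X,Y) = -Σ_{x,y} p(x,y) log p(x,y).

Summing over all non-zero entries:
H(X,Y) = -[1/6·log_10(1/6) + 1/9·log_10(1/9) + 1/6·log_10(1/6) + 1/6·log_10(1/6) + 5/18·log_10(5/18) + 1/9·log_10(1/9)]
H(X,Y) = 0.7557 dits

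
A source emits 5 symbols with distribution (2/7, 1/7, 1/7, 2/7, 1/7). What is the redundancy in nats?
0.0596 nats

Redundancy measures how far a source is from maximum entropy:
R = H_max - H(X)

Maximum entropy for 5 symbols: H_max = log_e(5) = 1.6094 nats
Actual entropy: H(X) = 1.5498 nats
Redundancy: R = 1.6094 - 1.5498 = 0.0596 nats

This redundancy represents potential for compression: the source could be compressed by 0.0596 nats per symbol.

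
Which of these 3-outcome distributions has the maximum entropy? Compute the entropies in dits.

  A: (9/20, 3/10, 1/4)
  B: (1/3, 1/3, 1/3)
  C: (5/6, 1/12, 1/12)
B

For a discrete distribution over n outcomes, entropy is maximized by the uniform distribution.

Computing entropies:
H(A) = 0.4634 dits
H(B) = 0.4771 dits
H(C) = 0.2458 dits

The uniform distribution (where all probabilities equal 1/3) achieves the maximum entropy of log_10(3) = 0.4771 dits.

Distribution B has the highest entropy.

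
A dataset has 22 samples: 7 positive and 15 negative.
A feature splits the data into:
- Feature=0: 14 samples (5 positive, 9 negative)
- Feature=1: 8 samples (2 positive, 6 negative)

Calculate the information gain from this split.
0.0090 bits

Information Gain = H(Y) - H(Y|Feature)

Before split:
P(positive) = 7/22 = 0.3182
H(Y) = 0.9024 bits

After split:
Feature=0: H = 0.9403 bits (weight = 14/22)
Feature=1: H = 0.8113 bits (weight = 8/22)
H(Y|Feature) = (14/22)×0.9403 + (8/22)×0.8113 = 0.8934 bits

Information Gain = 0.9024 - 0.8934 = 0.0090 bits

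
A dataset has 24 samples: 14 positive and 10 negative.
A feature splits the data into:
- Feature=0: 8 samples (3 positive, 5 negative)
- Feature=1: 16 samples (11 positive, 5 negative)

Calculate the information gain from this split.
0.0644 bits

Information Gain = H(Y) - H(Y|Feature)

Before split:
P(positive) = 14/24 = 0.5833
H(Y) = 0.9799 bits

After split:
Feature=0: H = 0.9544 bits (weight = 8/24)
Feature=1: H = 0.8960 bits (weight = 16/24)
H(Y|Feature) = (8/24)×0.9544 + (16/24)×0.8960 = 0.9155 bits

Information Gain = 0.9799 - 0.9155 = 0.0644 bits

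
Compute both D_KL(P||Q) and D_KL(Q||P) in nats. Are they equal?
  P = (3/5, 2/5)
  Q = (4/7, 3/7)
D_KL(P||Q) = 0.0017, D_KL(Q||P) = 0.0017

KL divergence is not symmetric: D_KL(P||Q) ≠ D_KL(Q||P) in general.

D_KL(P||Q) = 0.0017 nats
D_KL(Q||P) = 0.0017 nats

In this case they happen to be equal (to 4 decimal places).

This asymmetry is why KL divergence is not a true distance metric.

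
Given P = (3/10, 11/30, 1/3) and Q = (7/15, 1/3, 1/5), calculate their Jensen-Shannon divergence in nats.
0.0180 nats

Jensen-Shannon divergence is:
JSD(P||Q) = 0.5 × D_KL(P||M) + 0.5 × D_KL(Q||M)
where M = 0.5 × (P + Q) is the mixture distribution.

M = 0.5 × (3/10, 11/30, 1/3) + 0.5 × (7/15, 1/3, 1/5) = (0.383333, 7/20, 4/15)

D_KL(P||M) = 0.0179 nats
D_KL(Q||M) = 0.0180 nats

JSD(P||Q) = 0.5 × 0.0179 + 0.5 × 0.0180 = 0.0180 nats

Unlike KL divergence, JSD is symmetric and bounded: 0 ≤ JSD ≤ log(2).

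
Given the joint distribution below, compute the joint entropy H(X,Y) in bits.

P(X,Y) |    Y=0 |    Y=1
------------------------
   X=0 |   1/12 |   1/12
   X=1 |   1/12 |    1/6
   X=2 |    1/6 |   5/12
2.2842 bits

Joint entropy is H(X,Y) = -Σ_{x,y} p(x,y) log p(x,y).

Summing over all non-zero entries:
H(X,Y) = -[1/12·log_2(1/12) + 1/12·log_2(1/12) + 1/12·log_2(1/12) + 1/6·log_2(1/6) + 1/6·log_2(1/6) + 5/12·log_2(5/12)]
H(X,Y) = 2.2842 bits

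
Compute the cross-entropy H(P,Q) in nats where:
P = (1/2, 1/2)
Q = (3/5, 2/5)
0.7136 nats

Cross-entropy: H(P,Q) = -Σ p(x) log q(x)

Alternatively: H(P,Q) = H(P) + D_KL(P||Q)
H(P) = 0.6931 nats
D_KL(P||Q) = 0.0204 nats

H(P,Q) = 0.6931 + 0.0204 = 0.7136 nats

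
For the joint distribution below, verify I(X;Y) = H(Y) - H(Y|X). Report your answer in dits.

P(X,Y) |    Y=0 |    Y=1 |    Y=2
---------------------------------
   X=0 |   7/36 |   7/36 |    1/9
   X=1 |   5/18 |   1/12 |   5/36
I(X;Y) = 0.0138 dits

Mutual information has multiple equivalent forms:
- I(X;Y) = H(X) - H(X|Y)
- I(X;Y) = H(Y) - H(Y|X)
- I(X;Y) = H(X) + H(Y) - H(X,Y)

Computing all quantities:
H(X) = 0.3010, H(Y) = 0.4589, H(X,Y) = 0.7461
H(X|Y) = 0.2872, H(Y|X) = 0.4451

Verification:
H(X) - H(X|Y) = 0.3010 - 0.2872 = 0.0138
H(Y) - H(Y|X) = 0.4589 - 0.4451 = 0.0138
H(X) + H(Y) - H(X,Y) = 0.3010 + 0.4589 - 0.7461 = 0.0138

All forms give I(X;Y) = 0.0138 dits. ✓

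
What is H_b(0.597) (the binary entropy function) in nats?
0.6742 nats

The binary entropy function is:
H(p) = -p log(p) - (1-p) log(1-p)

H(0.597) = -0.597 × log_e(0.597) - 0.403 × log_e(0.403)
H(0.597) = 0.6742 nats

Note: Binary entropy is maximized at p=0.5 (H=1 bit) and minimized at p=0 or p=1 (H=0).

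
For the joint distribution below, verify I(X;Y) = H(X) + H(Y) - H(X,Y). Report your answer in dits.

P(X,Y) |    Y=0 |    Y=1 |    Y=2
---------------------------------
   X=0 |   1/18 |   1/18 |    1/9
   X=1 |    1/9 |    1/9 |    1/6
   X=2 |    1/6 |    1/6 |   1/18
I(X;Y) = 0.0249 dits

Mutual information has multiple equivalent forms:
- I(X;Y) = H(X) - H(X|Y)
- I(X;Y) = H(Y) - H(Y|X)
- I(X;Y) = H(X) + H(Y) - H(X,Y)

Computing all quantities:
H(X) = 0.4642, H(Y) = 0.4771, H(X,Y) = 0.9164
H(X|Y) = 0.4392, H(Y|X) = 0.4522

Verification:
H(X) - H(X|Y) = 0.4642 - 0.4392 = 0.0249
H(Y) - H(Y|X) = 0.4771 - 0.4522 = 0.0249
H(X) + H(Y) - H(X,Y) = 0.4642 + 0.4771 - 0.9164 = 0.0249

All forms give I(X;Y) = 0.0249 dits. ✓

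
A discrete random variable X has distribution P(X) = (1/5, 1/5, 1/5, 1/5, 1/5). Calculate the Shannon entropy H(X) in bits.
2.3219 bits

Shannon entropy is H(X) = -Σ p(x) log p(x).

For P = (1/5, 1/5, 1/5, 1/5, 1/5):
H = -1/5 × log_2(1/5) -1/5 × log_2(1/5) -1/5 × log_2(1/5) -1/5 × log_2(1/5) -1/5 × log_2(1/5)
H = 2.3219 bits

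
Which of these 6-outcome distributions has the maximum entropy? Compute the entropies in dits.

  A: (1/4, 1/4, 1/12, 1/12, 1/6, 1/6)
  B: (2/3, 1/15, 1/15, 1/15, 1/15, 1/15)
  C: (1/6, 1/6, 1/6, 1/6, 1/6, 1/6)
C

For a discrete distribution over n outcomes, entropy is maximized by the uniform distribution.

Computing entropies:
H(A) = 0.7403 dits
H(B) = 0.5094 dits
H(C) = 0.7782 dits

The uniform distribution (where all probabilities equal 1/6) achieves the maximum entropy of log_10(6) = 0.7782 dits.

Distribution C has the highest entropy.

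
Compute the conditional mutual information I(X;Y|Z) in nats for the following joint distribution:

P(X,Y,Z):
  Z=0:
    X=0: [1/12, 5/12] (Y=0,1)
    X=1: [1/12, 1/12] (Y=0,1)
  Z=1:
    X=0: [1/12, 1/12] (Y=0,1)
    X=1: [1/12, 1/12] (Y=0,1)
0.0341 nats

Conditional mutual information: I(X;Y|Z) = H(X|Z) + H(Y|Z) - H(X,Y|Z)

H(Z) = 0.6365
H(X,Z) = 1.2425 → H(X|Z) = 0.6059
H(Y,Z) = 1.2425 → H(Y|Z) = 0.6059
H(X,Y,Z) = 1.8143 → H(X,Y|Z) = 1.1778

I(X;Y|Z) = 0.6059 + 0.6059 - 1.1778 = 0.0341 nats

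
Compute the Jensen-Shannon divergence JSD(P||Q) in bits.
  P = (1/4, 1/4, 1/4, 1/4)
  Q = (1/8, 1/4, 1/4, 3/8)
0.0244 bits

Jensen-Shannon divergence is:
JSD(P||Q) = 0.5 × D_KL(P||M) + 0.5 × D_KL(Q||M)
where M = 0.5 × (P + Q) is the mixture distribution.

M = 0.5 × (1/4, 1/4, 1/4, 1/4) + 0.5 × (1/8, 1/4, 1/4, 3/8) = (3/16, 1/4, 1/4, 5/16)

D_KL(P||M) = 0.0233 bits
D_KL(Q||M) = 0.0255 bits

JSD(P||Q) = 0.5 × 0.0233 + 0.5 × 0.0255 = 0.0244 bits

Unlike KL divergence, JSD is symmetric and bounded: 0 ≤ JSD ≤ log(2).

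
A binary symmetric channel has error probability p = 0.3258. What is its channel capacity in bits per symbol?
0.0894 bits

For a binary symmetric channel (BSC) with error probability p:
Capacity C = 1 - H(p) bits per symbol

where H(p) = -p log₂(p) - (1-p) log₂(1-p) is the binary entropy function.

H(0.3258) = 0.9106 bits
C = 1 - 0.9106 = 0.0894 bits per symbol

This means we can reliably transmit up to 0.0894 bits of information per channel use.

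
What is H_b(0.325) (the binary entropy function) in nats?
0.6306 nats

The binary entropy function is:
H(p) = -p log(p) - (1-p) log(1-p)

H(0.325) = -0.325 × log_e(0.325) - 0.675 × log_e(0.675)
H(0.325) = 0.6306 nats

Note: Binary entropy is maximized at p=0.5 (H=1 bit) and minimized at p=0 or p=1 (H=0).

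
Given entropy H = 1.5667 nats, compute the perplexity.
4.7908

Perplexity is e^H (or exp(H) for natural log).

H = 1.5667 nats
Perplexity = e^1.5667 = 4.7908

Interpretation: The model's uncertainty is equivalent to choosing uniformly among 4.8 options.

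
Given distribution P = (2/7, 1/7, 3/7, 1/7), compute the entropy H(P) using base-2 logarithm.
1.8424 bits

Shannon entropy is H(X) = -Σ p(x) log p(x).

For P = (2/7, 1/7, 3/7, 1/7):
H = -2/7 × log_2(2/7) -1/7 × log_2(1/7) -3/7 × log_2(3/7) -1/7 × log_2(1/7)
H = 1.8424 bits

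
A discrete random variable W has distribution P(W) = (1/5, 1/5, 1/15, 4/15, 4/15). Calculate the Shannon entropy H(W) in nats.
1.5292 nats

Shannon entropy is H(X) = -Σ p(x) log p(x).

For P = (1/5, 1/5, 1/15, 4/15, 4/15):
H = -1/5 × log_e(1/5) -1/5 × log_e(1/5) -1/15 × log_e(1/15) -4/15 × log_e(4/15) -4/15 × log_e(4/15)
H = 1.5292 nats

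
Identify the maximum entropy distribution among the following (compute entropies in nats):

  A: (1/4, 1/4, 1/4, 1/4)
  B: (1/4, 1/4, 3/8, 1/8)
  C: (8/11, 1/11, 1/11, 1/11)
A

For a discrete distribution over n outcomes, entropy is maximized by the uniform distribution.

Computing entropies:
H(A) = 1.3863 nats
H(B) = 1.3209 nats
H(C) = 0.8856 nats

The uniform distribution (where all probabilities equal 1/4) achieves the maximum entropy of log_e(4) = 1.3863 nats.

Distribution A has the highest entropy.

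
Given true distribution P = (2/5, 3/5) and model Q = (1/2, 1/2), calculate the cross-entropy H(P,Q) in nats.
0.6931 nats

Cross-entropy: H(P,Q) = -Σ p(x) log q(x)

Alternatively: H(P,Q) = H(P) + D_KL(P||Q)
H(P) = 0.6730 nats
D_KL(P||Q) = 0.0201 nats

H(P,Q) = 0.6730 + 0.0201 = 0.6931 nats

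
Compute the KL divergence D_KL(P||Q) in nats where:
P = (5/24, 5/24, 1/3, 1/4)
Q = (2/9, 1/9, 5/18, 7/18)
0.0678 nats

KL divergence: D_KL(P||Q) = Σ p(x) log(p(x)/q(x))

Computing term by term:
  x=0: 5/24 × log_e[(5/24)/(2/9)] = 5/24 × -0.0645 = -0.0134
  x=1: 5/24 × log_e[(5/24)/(1/9)] = 5/24 × 0.6286 = 0.1310
  x=2: 1/3 × log_e[(1/3)/(5/18)] = 1/3 × 0.1823 = 0.0608
  x=3: 1/4 × log_e[(1/4)/(7/18)] = 1/4 × -0.4418 = -0.1105

D_KL(P||Q) = 0.0678 nats

Note: KL divergence is always non-negative and equals 0 iff P = Q.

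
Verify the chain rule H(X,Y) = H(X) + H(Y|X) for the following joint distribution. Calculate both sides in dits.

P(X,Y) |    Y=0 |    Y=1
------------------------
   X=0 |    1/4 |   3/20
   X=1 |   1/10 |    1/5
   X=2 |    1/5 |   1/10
H(X,Y) = 0.7537, H(X) = 0.4729, H(Y|X) = 0.2808 (all in dits)

Chain rule: H(X,Y) = H(X) + H(Y|X)

Left side — joint entropy directly:
H(X,Y) = -Σ p(x,y) log p(x,y) = 0.7537 dits

Right side — compute H(Y|X) from the conditional distributions:
P(X) = (2/5, 3/10, 3/10), so H(X) = 0.4729 dits
H(Y|X) = Σ_x P(X=x) · H(Y|X=x):
  P(Y|X=0) = (5/8, 3/8), H(Y|X=0) = 0.2873, weight P(X=0) = 2/5
  P(Y|X=1) = (1/3, 2/3), H(Y|X=1) = 0.2764, weight P(X=1) = 3/10
  P(Y|X=2) = (2/3, 1/3), H(Y|X=2) = 0.2764, weight P(X=2) = 3/10
H(Y|X) = 0.2808 dits

H(X) + H(Y|X) = 0.4729 + 0.2808 = 0.7537 dits

Both sides equal 0.7537 dits. ✓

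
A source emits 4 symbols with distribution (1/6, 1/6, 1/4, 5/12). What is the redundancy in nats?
0.0777 nats

Redundancy measures how far a source is from maximum entropy:
R = H_max - H(X)

Maximum entropy for 4 symbols: H_max = log_e(4) = 1.3863 nats
Actual entropy: H(X) = 1.3086 nats
Redundancy: R = 1.3863 - 1.3086 = 0.0777 nats

This redundancy represents potential for compression: the source could be compressed by 0.0777 nats per symbol.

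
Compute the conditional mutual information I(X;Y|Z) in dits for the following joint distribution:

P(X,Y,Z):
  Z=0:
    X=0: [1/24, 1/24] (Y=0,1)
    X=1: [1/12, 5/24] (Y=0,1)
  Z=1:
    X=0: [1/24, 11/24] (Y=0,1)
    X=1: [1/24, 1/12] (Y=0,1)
0.0125 dits

Conditional mutual information: I(X;Y|Z) = H(X|Z) + H(Y|Z) - H(X,Y|Z)

H(Z) = 0.2873
H(X,Z) = 0.5094 → H(X|Z) = 0.2221
H(Y,Z) = 0.4976 → H(Y|Z) = 0.2102
H(X,Y,Z) = 0.7071 → H(X,Y|Z) = 0.4198

I(X;Y|Z) = 0.2221 + 0.2102 - 0.4198 = 0.0125 dits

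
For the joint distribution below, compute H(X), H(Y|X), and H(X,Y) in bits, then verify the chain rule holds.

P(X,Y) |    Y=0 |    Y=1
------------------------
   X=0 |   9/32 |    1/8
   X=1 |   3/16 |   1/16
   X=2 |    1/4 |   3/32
H(X,Y) = 2.4127, H(X) = 1.5575, H(Y|X) = 0.8552 (all in bits)

Chain rule: H(X,Y) = H(X) + H(Y|X)

Left side — joint entropy directly:
H(X,Y) = -Σ p(x,y) log p(x,y) = 2.4127 bits

Right side — compute H(Y|X) from the conditional distributions:
P(X) = (13/32, 1/4, 11/32), so H(X) = 1.5575 bits
H(Y|X) = Σ_x P(X=x) · H(Y|X=x):
  P(Y|X=0) = (9/13, 4/13), H(Y|X=0) = 0.8905, weight P(X=0) = 13/32
  P(Y|X=1) = (3/4, 1/4), H(Y|X=1) = 0.8113, weight P(X=1) = 1/4
  P(Y|X=2) = (8/11, 3/11), H(Y|X=2) = 0.8454, weight P(X=2) = 11/32
H(Y|X) = 0.8552 bits

H(X) + H(Y|X) = 1.5575 + 0.8552 = 2.4127 bits

Both sides equal 2.4127 bits. ✓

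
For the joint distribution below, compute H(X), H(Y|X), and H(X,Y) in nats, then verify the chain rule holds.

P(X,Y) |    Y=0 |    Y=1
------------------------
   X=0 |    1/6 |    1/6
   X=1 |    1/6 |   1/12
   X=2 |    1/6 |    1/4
H(X,Y) = 1.7482, H(X) = 1.0776, H(Y|X) = 0.6706 (all in nats)

Chain rule: H(X,Y) = H(X) + H(Y|X)

Left side — joint entropy directly:
H(X,Y) = -Σ p(x,y) log p(x,y) = 1.7482 nats

Right side — compute H(Y|X) from the conditional distributions:
P(X) = (1/3, 1/4, 5/12), so H(X) = 1.0776 nats
H(Y|X) = Σ_x P(X=x) · H(Y|X=x):
  P(Y|X=0) = (1/2, 1/2), H(Y|X=0) = 0.6931, weight P(X=0) = 1/3
  P(Y|X=1) = (2/3, 1/3), H(Y|X=1) = 0.6365, weight P(X=1) = 1/4
  P(Y|X=2) = (2/5, 3/5), H(Y|X=2) = 0.6730, weight P(X=2) = 5/12
H(Y|X) = 0.6706 nats

H(X) + H(Y|X) = 1.0776 + 0.6706 = 1.7482 nats

Both sides equal 1.7482 nats. ✓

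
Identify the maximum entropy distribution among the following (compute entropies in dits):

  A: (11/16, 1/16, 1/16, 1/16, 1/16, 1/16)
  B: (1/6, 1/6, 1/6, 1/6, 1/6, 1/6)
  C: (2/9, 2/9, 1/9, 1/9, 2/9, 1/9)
B

For a discrete distribution over n outcomes, entropy is maximized by the uniform distribution.

Computing entropies:
H(A) = 0.4882 dits
H(B) = 0.7782 dits
H(C) = 0.7536 dits

The uniform distribution (where all probabilities equal 1/6) achieves the maximum entropy of log_10(6) = 0.7782 dits.

Distribution B has the highest entropy.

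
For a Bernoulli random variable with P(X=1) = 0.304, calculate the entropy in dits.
0.2668 dits

The binary entropy function is:
H(p) = -p log(p) - (1-p) log(1-p)

H(0.304) = -0.304 × log_10(0.304) - 0.696 × log_10(0.696)
H(0.304) = 0.2668 dits

Note: Binary entropy is maximized at p=0.5 (H=1 bit) and minimized at p=0 or p=1 (H=0).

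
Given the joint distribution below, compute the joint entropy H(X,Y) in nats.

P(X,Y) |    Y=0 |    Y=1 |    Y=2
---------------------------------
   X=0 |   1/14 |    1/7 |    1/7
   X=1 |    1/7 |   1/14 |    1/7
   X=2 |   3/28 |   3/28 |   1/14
2.1561 nats

Joint entropy is H(X,Y) = -Σ_{x,y} p(x,y) log p(x,y).

Summing over all non-zero entries:
H(X,Y) = -[1/14·log_e(1/14) + 1/7·log_e(1/7) + 1/7·log_e(1/7) + 1/7·log_e(1/7) + 1/14·log_e(1/14) + 1/7·log_e(1/7) + 3/28·log_e(3/28) + 3/28·log_e(3/28) + 1/14·log_e(1/14)]
H(X,Y) = 2.1561 nats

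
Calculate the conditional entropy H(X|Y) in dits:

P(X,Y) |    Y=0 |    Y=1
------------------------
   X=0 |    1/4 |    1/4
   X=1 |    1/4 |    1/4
0.3010 dits

Using the chain rule: H(X|Y) = H(X,Y) - H(Y)

First, compute H(X,Y) = 0.6021 dits

Marginal P(Y) = (1/2, 1/2)
H(Y) = 0.3010 dits

H(X|Y) = H(X,Y) - H(Y) = 0.6021 - 0.3010 = 0.3010 dits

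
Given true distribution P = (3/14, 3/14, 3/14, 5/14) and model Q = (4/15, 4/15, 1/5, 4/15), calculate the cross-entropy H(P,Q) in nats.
1.3834 nats

Cross-entropy: H(P,Q) = -Σ p(x) log q(x)

Alternatively: H(P,Q) = H(P) + D_KL(P||Q)
H(P) = 1.3580 nats
D_KL(P||Q) = 0.0254 nats

H(P,Q) = 1.3580 + 0.0254 = 1.3834 nats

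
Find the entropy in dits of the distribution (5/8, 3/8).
0.2873 dits

Shannon entropy is H(X) = -Σ p(x) log p(x).

For P = (5/8, 3/8):
H = -5/8 × log_10(5/8) -3/8 × log_10(3/8)
H = 0.2873 dits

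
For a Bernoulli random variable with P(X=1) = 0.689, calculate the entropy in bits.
0.8943 bits

The binary entropy function is:
H(p) = -p log(p) - (1-p) log(1-p)

H(0.689) = -0.689 × log_2(0.689) - 0.311 × log_2(0.311)
H(0.689) = 0.8943 bits

Note: Binary entropy is maximized at p=0.5 (H=1 bit) and minimized at p=0 or p=1 (H=0).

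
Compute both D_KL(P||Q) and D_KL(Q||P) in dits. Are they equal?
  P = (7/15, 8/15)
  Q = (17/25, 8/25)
D_KL(P||Q) = 0.0420, D_KL(Q||P) = 0.0402

KL divergence is not symmetric: D_KL(P||Q) ≠ D_KL(Q||P) in general.

D_KL(P||Q) = 0.0420 dits
D_KL(Q||P) = 0.0402 dits

No, they are not equal!

This asymmetry is why KL divergence is not a true distance metric.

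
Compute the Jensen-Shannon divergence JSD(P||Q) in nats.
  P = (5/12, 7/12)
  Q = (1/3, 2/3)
0.0037 nats

Jensen-Shannon divergence is:
JSD(P||Q) = 0.5 × D_KL(P||M) + 0.5 × D_KL(Q||M)
where M = 0.5 × (P + Q) is the mixture distribution.

M = 0.5 × (5/12, 7/12) + 0.5 × (1/3, 2/3) = (3/8, 5/8)

D_KL(P||M) = 0.0037 nats
D_KL(Q||M) = 0.0038 nats

JSD(P||Q) = 0.5 × 0.0037 + 0.5 × 0.0038 = 0.0037 nats

Unlike KL divergence, JSD is symmetric and bounded: 0 ≤ JSD ≤ log(2).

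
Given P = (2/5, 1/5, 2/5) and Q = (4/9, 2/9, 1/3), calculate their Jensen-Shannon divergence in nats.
0.0024 nats

Jensen-Shannon divergence is:
JSD(P||Q) = 0.5 × D_KL(P||M) + 0.5 × D_KL(Q||M)
where M = 0.5 × (P + Q) is the mixture distribution.

M = 0.5 × (2/5, 1/5, 2/5) + 0.5 × (4/9, 2/9, 1/3) = (0.422222, 0.211111, 11/30)

D_KL(P||M) = 0.0024 nats
D_KL(Q||M) = 0.0024 nats

JSD(P||Q) = 0.5 × 0.0024 + 0.5 × 0.0024 = 0.0024 nats

Unlike KL divergence, JSD is symmetric and bounded: 0 ≤ JSD ≤ log(2).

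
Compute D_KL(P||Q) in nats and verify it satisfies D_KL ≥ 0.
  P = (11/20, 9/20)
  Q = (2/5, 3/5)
0.0457 nats

KL divergence satisfies the Gibbs inequality: D_KL(P||Q) ≥ 0 for all distributions P, Q.

D_KL(P||Q) = Σ p(x) log(p(x)/q(x))
Term by term:
  x=0: 11/20 × log_e[(11/20)/(2/5)] = 0.1751
  x=1: 9/20 × log_e[(9/20)/(3/5)] = -0.1295
D_KL(P||Q) = 0.0457 nats

D_KL(P||Q) = 0.0457 ≥ 0 ✓

This non-negativity is a fundamental property: relative entropy cannot be negative because it measures how different Q is from P.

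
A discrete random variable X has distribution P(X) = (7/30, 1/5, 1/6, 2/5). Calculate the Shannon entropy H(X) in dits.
0.5761 dits

Shannon entropy is H(X) = -Σ p(x) log p(x).

For P = (7/30, 1/5, 1/6, 2/5):
H = -7/30 × log_10(7/30) -1/5 × log_10(1/5) -1/6 × log_10(1/6) -2/5 × log_10(2/5)
H = 0.5761 dits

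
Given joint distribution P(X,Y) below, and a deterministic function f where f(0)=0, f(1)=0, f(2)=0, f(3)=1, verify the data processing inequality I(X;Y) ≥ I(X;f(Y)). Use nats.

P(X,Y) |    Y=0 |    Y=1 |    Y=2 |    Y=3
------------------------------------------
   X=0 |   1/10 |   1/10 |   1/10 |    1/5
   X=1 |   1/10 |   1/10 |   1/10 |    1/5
I(X;Y) = 0.0000, I(X;f(Y)) = 0.0000, inequality holds: 0.0000 ≥ 0.0000

Data Processing Inequality: For any Markov chain X → Y → Z, we have I(X;Y) ≥ I(X;Z).

Here Z = f(Y) is a deterministic function of Y, forming X → Y → Z.

Original I(X;Y) = 0.0000 nats

After applying f:
P(X,Z) where Z=f(Y):
- P(X,Z=0) = P(X,Y=0) + P(X,Y=1) + P(X,Y=2)
- P(X,Z=1) = P(X,Y=3)

I(X;Z) = I(X;f(Y)) = 0.0000 nats

Verification: 0.0000 ≥ 0.0000 ✓

Information cannot be created by processing; the function f can only lose information about X.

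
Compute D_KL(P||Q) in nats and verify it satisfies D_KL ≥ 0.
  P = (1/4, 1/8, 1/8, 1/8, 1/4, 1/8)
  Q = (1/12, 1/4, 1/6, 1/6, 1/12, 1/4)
0.3041 nats

KL divergence satisfies the Gibbs inequality: D_KL(P||Q) ≥ 0 for all distributions P, Q.

D_KL(P||Q) = Σ p(x) log(p(x)/q(x))
Term by term:
  x=0: 1/4 × log_e[(1/4)/(1/12)] = 0.2747
  x=1: 1/8 × log_e[(1/8)/(1/4)] = -0.0866
  x=2: 1/8 × log_e[(1/8)/(1/6)] = -0.0360
  x=3: 1/8 × log_e[(1/8)/(1/6)] = -0.0360
  x=4: 1/4 × log_e[(1/4)/(1/12)] = 0.2747
  x=5: 1/8 × log_e[(1/8)/(1/4)] = -0.0866
D_KL(P||Q) = 0.3041 nats

D_KL(P||Q) = 0.3041 ≥ 0 ✓

This non-negativity is a fundamental property: relative entropy cannot be negative because it measures how different Q is from P.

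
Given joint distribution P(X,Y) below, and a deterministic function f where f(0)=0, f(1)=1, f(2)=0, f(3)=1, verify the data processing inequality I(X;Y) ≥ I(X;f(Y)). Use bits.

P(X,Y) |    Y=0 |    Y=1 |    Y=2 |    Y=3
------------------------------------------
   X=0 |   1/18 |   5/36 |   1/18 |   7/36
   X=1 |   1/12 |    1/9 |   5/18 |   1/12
I(X;Y) = 0.1470, I(X;f(Y)) = 0.1183, inequality holds: 0.1470 ≥ 0.1183

Data Processing Inequality: For any Markov chain X → Y → Z, we have I(X;Y) ≥ I(X;Z).

Here Z = f(Y) is a deterministic function of Y, forming X → Y → Z.

Original I(X;Y) = 0.1470 bits

After applying f:
P(X,Z) where Z=f(Y):
- P(X,Z=0) = P(X,Y=0) + P(X,Y=2)
- P(X,Z=1) = P(X,Y=1) + P(X,Y=3)

I(X;Z) = I(X;f(Y)) = 0.1183 bits

Verification: 0.1470 ≥ 0.1183 ✓

Information cannot be created by processing; the function f can only lose information about X.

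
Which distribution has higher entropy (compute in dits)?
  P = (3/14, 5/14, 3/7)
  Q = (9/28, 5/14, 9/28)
Q

Computing entropies in dits:
H(P) = 0.4608
H(Q) = 0.4766

Distribution Q has higher entropy.

Intuition: The distribution closer to uniform (more spread out) has higher entropy.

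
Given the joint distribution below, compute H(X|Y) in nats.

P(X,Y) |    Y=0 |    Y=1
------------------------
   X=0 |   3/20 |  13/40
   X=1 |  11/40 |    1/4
0.6696 nats

Using the chain rule: H(X|Y) = H(X,Y) - H(Y)

First, compute H(X,Y) = 1.3514 nats

Marginal P(Y) = (17/40, 23/40)
H(Y) = 0.6819 nats

H(X|Y) = H(X,Y) - H(Y) = 1.3514 - 0.6819 = 0.6696 nats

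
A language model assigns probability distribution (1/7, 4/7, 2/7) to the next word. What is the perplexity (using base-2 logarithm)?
2.6005

Perplexity is 2^H (or exp(H) for natural log).

First, H = -Σ p log p = 1.3788 bits
Perplexity = 2^1.3788 = 2.6005

Interpretation: The model's uncertainty is equivalent to choosing uniformly among 2.6 options.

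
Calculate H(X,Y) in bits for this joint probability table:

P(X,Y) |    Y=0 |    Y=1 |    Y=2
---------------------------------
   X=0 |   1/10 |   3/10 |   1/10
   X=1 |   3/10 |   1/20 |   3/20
2.3332 bits

Joint entropy is H(X,Y) = -Σ_{x,y} p(x,y) log p(x,y).

Summing over all non-zero entries:
H(X,Y) = -[1/10·log_2(1/10) + 3/10·log_2(3/10) + 1/10·log_2(1/10) + 3/10·log_2(3/10) + 1/20·log_2(1/20) + 3/20·log_2(3/20)]
H(X,Y) = 2.3332 bits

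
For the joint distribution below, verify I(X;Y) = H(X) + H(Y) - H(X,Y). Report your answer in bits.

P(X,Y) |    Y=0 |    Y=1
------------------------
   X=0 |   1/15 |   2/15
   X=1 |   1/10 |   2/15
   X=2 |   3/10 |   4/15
I(X;Y) = 0.0180 bits

Mutual information has multiple equivalent forms:
- I(X;Y) = H(X) - H(X|Y)
- I(X;Y) = H(Y) - H(Y|X)
- I(X;Y) = H(X) + H(Y) - H(X,Y)

Computing all quantities:
H(X) = 1.4186, H(Y) = 0.9968, H(X,Y) = 2.3974
H(X|Y) = 1.4006, H(Y|X) = 0.9788

Verification:
H(X) - H(X|Y) = 1.4186 - 1.4006 = 0.0180
H(Y) - H(Y|X) = 0.9968 - 0.9788 = 0.0180
H(X) + H(Y) - H(X,Y) = 1.4186 + 0.9968 - 2.3974 = 0.0180

All forms give I(X;Y) = 0.0180 bits. ✓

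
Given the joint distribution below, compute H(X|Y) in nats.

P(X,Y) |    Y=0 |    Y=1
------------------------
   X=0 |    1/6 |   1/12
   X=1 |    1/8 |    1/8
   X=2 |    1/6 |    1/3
1.0007 nats

Using the chain rule: H(X|Y) = H(X,Y) - H(Y)

First, compute H(X,Y) = 1.6904 nats

Marginal P(Y) = (11/24, 13/24)
H(Y) = 0.6897 nats

H(X|Y) = H(X,Y) - H(Y) = 1.6904 - 0.6897 = 1.0007 nats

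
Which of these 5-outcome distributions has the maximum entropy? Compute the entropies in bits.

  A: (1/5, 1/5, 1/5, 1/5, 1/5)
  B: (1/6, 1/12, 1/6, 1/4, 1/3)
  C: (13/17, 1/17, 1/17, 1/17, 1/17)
A

For a discrete distribution over n outcomes, entropy is maximized by the uniform distribution.

Computing entropies:
H(A) = 2.3219 bits
H(B) = 2.1887 bits
H(C) = 1.2577 bits

The uniform distribution (where all probabilities equal 1/5) achieves the maximum entropy of log_2(5) = 2.3219 bits.

Distribution A has the highest entropy.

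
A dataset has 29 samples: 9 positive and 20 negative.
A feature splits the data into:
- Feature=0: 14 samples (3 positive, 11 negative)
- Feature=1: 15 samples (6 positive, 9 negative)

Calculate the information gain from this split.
0.0295 bits

Information Gain = H(Y) - H(Y|Feature)

Before split:
P(positive) = 9/29 = 0.3103
H(Y) = 0.8936 bits

After split:
Feature=0: H = 0.7496 bits (weight = 14/29)
Feature=1: H = 0.9710 bits (weight = 15/29)
H(Y|Feature) = (14/29)×0.7496 + (15/29)×0.9710 = 0.8641 bits

Information Gain = 0.8936 - 0.8641 = 0.0295 bits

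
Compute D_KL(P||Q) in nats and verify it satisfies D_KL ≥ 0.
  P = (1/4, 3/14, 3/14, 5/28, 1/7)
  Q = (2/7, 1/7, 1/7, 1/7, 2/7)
0.0812 nats

KL divergence satisfies the Gibbs inequality: D_KL(P||Q) ≥ 0 for all distributions P, Q.

D_KL(P||Q) = Σ p(x) log(p(x)/q(x))
Term by term:
  x=0: 1/4 × log_e[(1/4)/(2/7)] = -0.0334
  x=1: 3/14 × log_e[(3/14)/(1/7)] = 0.0869
  x=2: 3/14 × log_e[(3/14)/(1/7)] = 0.0869
  x=3: 5/28 × log_e[(5/28)/(1/7)] = 0.0398
  x=4: 1/7 × log_e[(1/7)/(2/7)] = -0.0990
D_KL(P||Q) = 0.0812 nats

D_KL(P||Q) = 0.0812 ≥ 0 ✓

This non-negativity is a fundamental property: relative entropy cannot be negative because it measures how different Q is from P.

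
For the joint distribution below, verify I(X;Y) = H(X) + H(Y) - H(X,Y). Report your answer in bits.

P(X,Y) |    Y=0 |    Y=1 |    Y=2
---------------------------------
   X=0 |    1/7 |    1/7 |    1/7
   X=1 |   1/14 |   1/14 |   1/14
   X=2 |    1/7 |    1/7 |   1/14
I(X;Y) = 0.0150 bits

Mutual information has multiple equivalent forms:
- I(X;Y) = H(X) - H(X|Y)
- I(X;Y) = H(Y) - H(Y|X)
- I(X;Y) = H(X) + H(Y) - H(X,Y)

Computing all quantities:
H(X) = 1.5306, H(Y) = 1.5774, H(X,Y) = 3.0931
H(X|Y) = 1.5157, H(Y|X) = 1.5625

Verification:
H(X) - H(X|Y) = 1.5306 - 1.5157 = 0.0150
H(Y) - H(Y|X) = 1.5774 - 1.5625 = 0.0150
H(X) + H(Y) - H(X,Y) = 1.5306 + 1.5774 - 3.0931 = 0.0150

All forms give I(X;Y) = 0.0150 bits. ✓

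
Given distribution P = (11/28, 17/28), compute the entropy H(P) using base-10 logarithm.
0.2910 dits

Shannon entropy is H(X) = -Σ p(x) log p(x).

For P = (11/28, 17/28):
H = -11/28 × log_10(11/28) -17/28 × log_10(17/28)
H = 0.2910 dits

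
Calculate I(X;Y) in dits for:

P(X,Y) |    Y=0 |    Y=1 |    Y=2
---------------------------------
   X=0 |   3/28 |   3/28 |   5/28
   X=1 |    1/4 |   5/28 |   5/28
0.0066 dits

Mutual information: I(X;Y) = H(X) + H(Y) - H(X,Y)

Marginals:
P(X) = (11/28, 17/28), H(X) = 0.2910 dits
P(Y) = (5/14, 2/7, 5/14), H(Y) = 0.4748 dits

Joint entropy: H(X,Y) = 0.7592 dits

I(X;Y) = 0.2910 + 0.4748 - 0.7592 = 0.0066 dits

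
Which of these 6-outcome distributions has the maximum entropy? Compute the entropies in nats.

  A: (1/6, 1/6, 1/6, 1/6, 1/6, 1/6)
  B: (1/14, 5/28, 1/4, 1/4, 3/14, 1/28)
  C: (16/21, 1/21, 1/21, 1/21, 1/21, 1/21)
A

For a discrete distribution over n outcomes, entropy is maximized by the uniform distribution.

Computing entropies:
H(A) = 1.7918 nats
H(B) = 1.6384 nats
H(C) = 0.9321 nats

The uniform distribution (where all probabilities equal 1/6) achieves the maximum entropy of log_e(6) = 1.7918 nats.

Distribution A has the highest entropy.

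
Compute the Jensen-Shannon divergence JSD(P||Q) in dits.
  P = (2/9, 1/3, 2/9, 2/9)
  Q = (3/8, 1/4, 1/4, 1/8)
0.0088 dits

Jensen-Shannon divergence is:
JSD(P||Q) = 0.5 × D_KL(P||M) + 0.5 × D_KL(Q||M)
where M = 0.5 × (P + Q) is the mixture distribution.

M = 0.5 × (2/9, 1/3, 2/9, 2/9) + 0.5 × (3/8, 1/4, 1/4, 1/8) = (0.298611, 7/24, 0.236111, 0.173611)

D_KL(P||M) = 0.0088 dits
D_KL(Q||M) = 0.0087 dits

JSD(P||Q) = 0.5 × 0.0088 + 0.5 × 0.0087 = 0.0088 dits

Unlike KL divergence, JSD is symmetric and bounded: 0 ≤ JSD ≤ log(2).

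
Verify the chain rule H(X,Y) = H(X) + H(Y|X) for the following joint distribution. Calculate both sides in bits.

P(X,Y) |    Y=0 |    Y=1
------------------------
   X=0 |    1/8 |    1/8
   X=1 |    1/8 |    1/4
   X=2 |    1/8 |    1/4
H(X,Y) = 2.5000, H(X) = 1.5613, H(Y|X) = 0.9387 (all in bits)

Chain rule: H(X,Y) = H(X) + H(Y|X)

Left side — joint entropy directly:
H(X,Y) = -Σ p(x,y) log p(x,y) = 2.5000 bits

Right side — compute H(Y|X) from the conditional distributions:
P(X) = (1/4, 3/8, 3/8), so H(X) = 1.5613 bits
H(Y|X) = Σ_x P(X=x) · H(Y|X=x):
  P(Y|X=0) = (1/2, 1/2), H(Y|X=0) = 1.0000, weight P(X=0) = 1/4
  P(Y|X=1) = (1/3, 2/3), H(Y|X=1) = 0.9183, weight P(X=1) = 3/8
  P(Y|X=2) = (1/3, 2/3), H(Y|X=2) = 0.9183, weight P(X=2) = 3/8
H(Y|X) = 0.9387 bits

H(X) + H(Y|X) = 1.5613 + 0.9387 = 2.5000 bits

Both sides equal 2.5000 bits. ✓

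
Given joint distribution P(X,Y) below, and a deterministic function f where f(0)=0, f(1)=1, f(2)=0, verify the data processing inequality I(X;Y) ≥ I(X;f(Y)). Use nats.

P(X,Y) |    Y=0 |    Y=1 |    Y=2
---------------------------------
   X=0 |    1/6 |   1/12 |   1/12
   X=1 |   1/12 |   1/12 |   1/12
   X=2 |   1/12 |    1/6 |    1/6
I(X;Y) = 0.0378, I(X;f(Y)) = 0.0095, inequality holds: 0.0378 ≥ 0.0095

Data Processing Inequality: For any Markov chain X → Y → Z, we have I(X;Y) ≥ I(X;Z).

Here Z = f(Y) is a deterministic function of Y, forming X → Y → Z.

Original I(X;Y) = 0.0378 nats

After applying f:
P(X,Z) where Z=f(Y):
- P(X,Z=0) = P(X,Y=0) + P(X,Y=2)
- P(X,Z=1) = P(X,Y=1)

I(X;Z) = I(X;f(Y)) = 0.0095 nats

Verification: 0.0378 ≥ 0.0095 ✓

Information cannot be created by processing; the function f can only lose information about X.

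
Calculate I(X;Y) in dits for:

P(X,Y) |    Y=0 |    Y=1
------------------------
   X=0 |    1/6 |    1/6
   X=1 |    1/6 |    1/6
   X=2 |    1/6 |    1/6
0.0000 dits

Mutual information: I(X;Y) = H(X) + H(Y) - H(X,Y)

Marginals:
P(X) = (1/3, 1/3, 1/3), H(X) = 0.4771 dits
P(Y) = (1/2, 1/2), H(Y) = 0.3010 dits

Joint entropy: H(X,Y) = 0.7782 dits

I(X;Y) = 0.4771 + 0.3010 - 0.7782 = 0.0000 dits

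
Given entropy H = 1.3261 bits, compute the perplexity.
2.5072

Perplexity is 2^H (or exp(H) for natural log).

H = 1.3261 bits
Perplexity = 2^1.3261 = 2.5072

Interpretation: The model's uncertainty is equivalent to choosing uniformly among 2.5 options.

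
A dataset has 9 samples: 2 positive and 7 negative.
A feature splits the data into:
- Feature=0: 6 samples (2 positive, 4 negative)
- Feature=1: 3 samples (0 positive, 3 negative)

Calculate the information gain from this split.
0.1520 bits

Information Gain = H(Y) - H(Y|Feature)

Before split:
P(positive) = 2/9 = 0.2222
H(Y) = 0.7642 bits

After split:
Feature=0: H = 0.9183 bits (weight = 6/9)
Feature=1: H = 0.0000 bits (weight = 3/9)
H(Y|Feature) = (6/9)×0.9183 + (3/9)×0.0000 = 0.6122 bits

Information Gain = 0.7642 - 0.6122 = 0.1520 bits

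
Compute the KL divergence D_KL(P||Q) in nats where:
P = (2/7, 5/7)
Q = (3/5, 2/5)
0.2022 nats

KL divergence: D_KL(P||Q) = Σ p(x) log(p(x)/q(x))

Computing term by term:
  x=0: 2/7 × log_e[(2/7)/(3/5)] = 2/7 × -0.7419 = -0.2120
  x=1: 5/7 × log_e[(5/7)/(2/5)] = 5/7 × 0.5798 = 0.4142

D_KL(P||Q) = 0.2022 nats

Note: KL divergence is always non-negative and equals 0 iff P = Q.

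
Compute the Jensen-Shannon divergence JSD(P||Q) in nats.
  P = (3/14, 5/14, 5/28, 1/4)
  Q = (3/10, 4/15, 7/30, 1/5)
0.0101 nats

Jensen-Shannon divergence is:
JSD(P||Q) = 0.5 × D_KL(P||M) + 0.5 × D_KL(Q||M)
where M = 0.5 × (P + Q) is the mixture distribution.

M = 0.5 × (3/14, 5/14, 5/28, 1/4) + 0.5 × (3/10, 4/15, 7/30, 1/5) = (9/35, 0.311905, 0.205952, 9/40)

D_KL(P||M) = 0.0102 nats
D_KL(Q||M) = 0.0100 nats

JSD(P||Q) = 0.5 × 0.0102 + 0.5 × 0.0100 = 0.0101 nats

Unlike KL divergence, JSD is symmetric and bounded: 0 ≤ JSD ≤ log(2).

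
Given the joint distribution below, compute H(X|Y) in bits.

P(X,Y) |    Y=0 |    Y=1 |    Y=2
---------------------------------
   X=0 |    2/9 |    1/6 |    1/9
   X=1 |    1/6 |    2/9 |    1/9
0.9885 bits

Using the chain rule: H(X|Y) = H(X,Y) - H(Y)

First, compute H(X,Y) = 2.5305 bits

Marginal P(Y) = (7/18, 7/18, 2/9)
H(Y) = 1.5420 bits

H(X|Y) = H(X,Y) - H(Y) = 2.5305 - 1.5420 = 0.9885 bits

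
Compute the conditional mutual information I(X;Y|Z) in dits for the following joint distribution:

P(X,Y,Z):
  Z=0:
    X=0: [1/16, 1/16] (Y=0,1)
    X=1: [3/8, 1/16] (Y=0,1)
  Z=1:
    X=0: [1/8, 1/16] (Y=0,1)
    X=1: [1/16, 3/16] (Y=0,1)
0.0307 dits

Conditional mutual information: I(X;Y|Z) = H(X|Z) + H(Y|Z) - H(X,Y|Z)

H(Z) = 0.2976
H(X,Z) = 0.5568 → H(X|Z) = 0.2592
H(Y,Z) = 0.5568 → H(Y|Z) = 0.2592
H(X,Y,Z) = 0.7852 → H(X,Y|Z) = 0.4876

I(X;Y|Z) = 0.2592 + 0.2592 - 0.4876 = 0.0307 dits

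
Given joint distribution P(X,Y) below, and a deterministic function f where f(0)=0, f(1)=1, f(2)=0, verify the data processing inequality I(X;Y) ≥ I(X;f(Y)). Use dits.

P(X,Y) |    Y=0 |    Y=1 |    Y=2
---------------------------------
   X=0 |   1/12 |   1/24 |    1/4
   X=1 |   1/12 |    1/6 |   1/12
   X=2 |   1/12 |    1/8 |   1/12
I(X;Y) = 0.0426, I(X;f(Y)) = 0.0328, inequality holds: 0.0426 ≥ 0.0328

Data Processing Inequality: For any Markov chain X → Y → Z, we have I(X;Y) ≥ I(X;Z).

Here Z = f(Y) is a deterministic function of Y, forming X → Y → Z.

Original I(X;Y) = 0.0426 dits

After applying f:
P(X,Z) where Z=f(Y):
- P(X,Z=0) = P(X,Y=0) + P(X,Y=2)
- P(X,Z=1) = P(X,Y=1)

I(X;Z) = I(X;f(Y)) = 0.0328 dits

Verification: 0.0426 ≥ 0.0328 ✓

Information cannot be created by processing; the function f can only lose information about X.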